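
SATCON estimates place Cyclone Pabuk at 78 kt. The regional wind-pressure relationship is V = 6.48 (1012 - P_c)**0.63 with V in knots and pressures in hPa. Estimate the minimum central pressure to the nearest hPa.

960 hPa

ΔP = (V / 6.48)^(1/0.63) = (78/6.48)^1.587.
78/6.48 = 12.037; 12.037^1.587 ≈ 51.89 hPa.
P_c = 1012 − 51.89 = 960.11 ≈ 960 hPa.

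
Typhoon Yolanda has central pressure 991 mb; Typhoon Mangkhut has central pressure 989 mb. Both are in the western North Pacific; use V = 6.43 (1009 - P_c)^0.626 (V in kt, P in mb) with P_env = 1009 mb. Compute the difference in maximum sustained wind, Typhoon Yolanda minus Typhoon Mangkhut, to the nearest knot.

Typhoon Yolanda: ΔP = 18; V ≈ 6.43 × 18^0.626 ≈ 39.27 kt.
Typhoon Mangkhut: ΔP = 20; V ≈ 6.43 × 20^0.626 ≈ 41.94 kt.
Difference ≈ 39.27 − 41.94 = -2.67 → -3 kt.

-3 kt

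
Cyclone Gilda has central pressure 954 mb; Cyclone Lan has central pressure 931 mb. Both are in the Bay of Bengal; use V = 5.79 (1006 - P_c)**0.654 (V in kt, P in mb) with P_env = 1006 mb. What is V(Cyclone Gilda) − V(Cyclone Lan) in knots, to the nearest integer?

-21 kt

Cyclone Gilda: ΔP = 52; V ≈ 5.79 × 52^0.654 ≈ 76.73 kt.
Cyclone Lan: ΔP = 75; V ≈ 5.79 × 75^0.654 ≈ 97.49 kt.
Difference ≈ 76.73 − 97.49 = -20.76 → -21 kt.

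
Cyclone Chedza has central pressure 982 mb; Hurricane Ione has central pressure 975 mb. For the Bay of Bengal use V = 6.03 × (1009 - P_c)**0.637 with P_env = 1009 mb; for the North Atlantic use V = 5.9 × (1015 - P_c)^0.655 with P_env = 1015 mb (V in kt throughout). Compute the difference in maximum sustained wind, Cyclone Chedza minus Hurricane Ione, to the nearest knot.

Cyclone Chedza: ΔP = 27; V ≈ 6.03 × 27^0.637 ≈ 49.21 kt.
Hurricane Ione: ΔP = 40; V ≈ 5.9 × 40^0.655 ≈ 66.10 kt.
Difference ≈ 49.21 − 66.10 = -16.89 → -17 kt.

-17 kt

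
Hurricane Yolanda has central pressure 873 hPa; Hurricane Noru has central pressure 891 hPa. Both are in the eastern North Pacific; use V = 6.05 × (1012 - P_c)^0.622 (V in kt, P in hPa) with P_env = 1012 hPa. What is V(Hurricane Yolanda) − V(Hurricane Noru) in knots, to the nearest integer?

Hurricane Yolanda: ΔP = 139; V ≈ 6.05 × 139^0.622 ≈ 130.23 kt.
Hurricane Noru: ΔP = 121; V ≈ 6.05 × 121^0.622 ≈ 119.47 kt.
Difference ≈ 130.23 − 119.47 = 10.76 → 11 kt.

11 kt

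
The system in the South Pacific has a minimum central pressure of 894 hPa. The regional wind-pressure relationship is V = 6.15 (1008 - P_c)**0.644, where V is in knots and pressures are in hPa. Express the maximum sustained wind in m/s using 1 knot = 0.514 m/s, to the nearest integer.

67 m/s

ΔP = 1008 − 894 = 114 hPa.
V ≈ 6.15 × 114^0.644 = 6.15 × 21.118 ≈ 129.874 kt.
129.874 × 0.514 ≈ 66.76 m/s → 67 m/s.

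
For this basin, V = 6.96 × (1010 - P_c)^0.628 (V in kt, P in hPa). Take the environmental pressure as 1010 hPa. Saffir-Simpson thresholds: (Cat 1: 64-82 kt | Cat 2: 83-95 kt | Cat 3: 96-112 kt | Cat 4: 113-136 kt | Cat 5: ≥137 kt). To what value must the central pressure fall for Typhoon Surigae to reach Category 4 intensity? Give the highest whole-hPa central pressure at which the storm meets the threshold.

Category 4 begins at V = 113 kt.
Required ΔP = (113/6.96)^(1/0.628) = 16.236^1.592 ≈ 84.63 hPa.
P_c ≤ 1010 − 84.63 = 925.37, so the highest integer P_c is 925 hPa.

925 hPa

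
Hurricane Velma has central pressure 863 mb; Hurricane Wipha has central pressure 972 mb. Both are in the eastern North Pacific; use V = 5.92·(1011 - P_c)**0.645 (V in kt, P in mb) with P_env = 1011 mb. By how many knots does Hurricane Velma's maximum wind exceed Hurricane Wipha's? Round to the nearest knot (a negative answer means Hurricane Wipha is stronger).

86 kt

Hurricane Velma: ΔP = 148; V ≈ 5.92 × 148^0.645 ≈ 148.64 kt.
Hurricane Wipha: ΔP = 39; V ≈ 5.92 × 39^0.645 ≈ 62.89 kt.
Difference ≈ 148.64 − 62.89 = 85.75 → 86 kt.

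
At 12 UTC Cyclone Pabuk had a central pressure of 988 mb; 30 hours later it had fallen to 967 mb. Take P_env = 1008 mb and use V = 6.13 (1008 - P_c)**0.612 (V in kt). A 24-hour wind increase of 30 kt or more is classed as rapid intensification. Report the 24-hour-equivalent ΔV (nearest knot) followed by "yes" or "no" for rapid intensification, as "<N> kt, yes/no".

17 kt, no

V₁: ΔP = 20, V ≈ 6.13 × 20^0.612 ≈ 38.34 kt.
V₂: ΔP = 41, V ≈ 6.13 × 41^0.612 ≈ 59.50 kt.
ΔV over 30 h = 21.16 kt → 24 h equivalent = 21.16 × 24/30 ≈ 16.93 kt.
17 kt < 30 kt ⇒ not rapid intensification.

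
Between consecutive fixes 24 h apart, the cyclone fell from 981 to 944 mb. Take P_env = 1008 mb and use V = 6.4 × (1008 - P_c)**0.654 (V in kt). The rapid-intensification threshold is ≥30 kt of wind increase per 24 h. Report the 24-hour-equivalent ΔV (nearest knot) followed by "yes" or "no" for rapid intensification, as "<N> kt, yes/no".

42 kt, yes

V₁: ΔP = 27, V ≈ 6.4 × 27^0.654 ≈ 55.24 kt.
V₂: ΔP = 64, V ≈ 6.4 × 64^0.654 ≈ 97.15 kt.
ΔV over 24 h = 41.91 kt → 24 h equivalent = 41.91 × 24/24 ≈ 41.91 kt.
42 kt ≥ 30 kt ⇒ rapid intensification.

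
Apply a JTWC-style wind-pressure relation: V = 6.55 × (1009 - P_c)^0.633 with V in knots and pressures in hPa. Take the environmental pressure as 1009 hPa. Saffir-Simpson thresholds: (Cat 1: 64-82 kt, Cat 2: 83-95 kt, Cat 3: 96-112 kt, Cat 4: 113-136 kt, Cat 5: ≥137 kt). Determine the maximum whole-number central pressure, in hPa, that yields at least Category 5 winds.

887 hPa

Category 5 begins at V = 137 kt.
Required ΔP = (137/6.55)^(1/0.633) = 20.916^1.580 ≈ 121.92 hPa.
P_c ≤ 1009 − 121.92 = 887.08, so the highest integer P_c is 887 hPa.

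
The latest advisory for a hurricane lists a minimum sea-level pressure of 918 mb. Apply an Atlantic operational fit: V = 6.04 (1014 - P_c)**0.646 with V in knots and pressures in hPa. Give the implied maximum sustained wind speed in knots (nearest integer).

ΔP = 1014 − 918 = 96 mb.
96^0.646 ≈ 19.079.
V ≈ 6.04 × 19.079 ≈ 115.2 kt.

115 kt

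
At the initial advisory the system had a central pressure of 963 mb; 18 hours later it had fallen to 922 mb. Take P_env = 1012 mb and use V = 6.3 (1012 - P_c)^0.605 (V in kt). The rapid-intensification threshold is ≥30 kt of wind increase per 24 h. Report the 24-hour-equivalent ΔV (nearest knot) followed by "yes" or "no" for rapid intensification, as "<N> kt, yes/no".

39 kt, yes

V₁: ΔP = 49, V ≈ 6.3 × 49^0.605 ≈ 66.36 kt.
V₂: ΔP = 90, V ≈ 6.3 × 90^0.605 ≈ 95.86 kt.
ΔV over 18 h = 29.50 kt → 24 h equivalent = 29.50 × 24/18 ≈ 39.33 kt.
39 kt ≥ 30 kt ⇒ rapid intensification.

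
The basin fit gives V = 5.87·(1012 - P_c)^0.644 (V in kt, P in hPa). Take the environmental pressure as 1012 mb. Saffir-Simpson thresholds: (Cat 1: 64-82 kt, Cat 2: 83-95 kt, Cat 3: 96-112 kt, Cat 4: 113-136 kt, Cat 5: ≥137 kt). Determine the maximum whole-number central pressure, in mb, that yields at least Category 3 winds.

Category 3 begins at V = 96 kt.
Required ΔP = (96/5.87)^(1/0.644) = 16.354^1.553 ≈ 76.65 mb.
P_c ≤ 1012 − 76.65 = 935.35, so the highest integer P_c is 935 mb.

935 mb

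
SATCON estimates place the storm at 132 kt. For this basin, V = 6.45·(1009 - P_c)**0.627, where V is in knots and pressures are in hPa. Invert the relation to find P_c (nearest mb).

ΔP = (V / 6.45)^(1/0.627) = (132/6.45)^1.595.
132/6.45 = 20.465; 20.465^1.595 ≈ 123.29 mb.
P_c = 1009 − 123.29 = 885.71 ≈ 886 mb.

886 mb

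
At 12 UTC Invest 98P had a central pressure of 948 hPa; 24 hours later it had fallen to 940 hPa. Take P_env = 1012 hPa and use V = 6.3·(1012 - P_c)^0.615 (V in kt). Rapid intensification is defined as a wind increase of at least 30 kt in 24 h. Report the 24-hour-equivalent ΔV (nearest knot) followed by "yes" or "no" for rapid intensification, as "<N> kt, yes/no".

V₁: ΔP = 64, V ≈ 6.3 × 64^0.615 ≈ 81.31 kt.
V₂: ΔP = 72, V ≈ 6.3 × 72^0.615 ≈ 87.42 kt.
ΔV over 24 h = 6.11 kt → 24 h equivalent = 6.11 × 24/24 ≈ 6.11 kt.
6 kt < 30 kt ⇒ not rapid intensification.

6 kt, no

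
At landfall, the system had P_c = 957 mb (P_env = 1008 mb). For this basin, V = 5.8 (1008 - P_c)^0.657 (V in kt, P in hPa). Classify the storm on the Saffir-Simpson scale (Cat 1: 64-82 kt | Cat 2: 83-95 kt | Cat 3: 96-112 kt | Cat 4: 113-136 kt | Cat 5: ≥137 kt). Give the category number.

ΔP = 1008 − 957 = 51 mb.
V ≈ 5.8 × 51^0.657 = 5.8 × 13.24 ≈ 77 kt.
77 kt falls in the Category 1 band.

1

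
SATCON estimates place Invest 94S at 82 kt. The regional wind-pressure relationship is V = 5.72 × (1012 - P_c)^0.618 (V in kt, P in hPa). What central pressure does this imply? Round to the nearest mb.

938 mb

ΔP = (V / 5.72)^(1/0.618) = (82/5.72)^1.618.
82/5.72 = 14.336; 14.336^1.618 ≈ 74.34 mb.
P_c = 1012 − 74.34 = 937.66 ≈ 938 mb.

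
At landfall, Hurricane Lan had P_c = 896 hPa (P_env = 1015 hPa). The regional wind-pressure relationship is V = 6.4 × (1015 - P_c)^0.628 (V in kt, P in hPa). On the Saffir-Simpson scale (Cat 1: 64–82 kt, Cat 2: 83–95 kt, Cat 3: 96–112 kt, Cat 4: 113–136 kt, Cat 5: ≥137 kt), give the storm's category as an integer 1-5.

ΔP = 1015 − 896 = 119 hPa.
V ≈ 6.4 × 119^0.628 = 6.4 × 20.11 ≈ 129 kt.
129 kt falls in the Category 4 band.

4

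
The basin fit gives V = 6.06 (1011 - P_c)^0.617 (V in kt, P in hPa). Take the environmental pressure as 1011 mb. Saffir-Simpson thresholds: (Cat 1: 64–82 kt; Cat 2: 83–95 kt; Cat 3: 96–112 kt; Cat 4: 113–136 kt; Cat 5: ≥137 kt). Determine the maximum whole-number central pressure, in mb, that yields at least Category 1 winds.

965 mb

Category 1 begins at V = 64 kt.
Required ΔP = (64/6.06)^(1/0.617) = 10.561^1.621 ≈ 45.62 mb.
P_c ≤ 1011 − 45.62 = 965.38, so the highest integer P_c is 965 mb.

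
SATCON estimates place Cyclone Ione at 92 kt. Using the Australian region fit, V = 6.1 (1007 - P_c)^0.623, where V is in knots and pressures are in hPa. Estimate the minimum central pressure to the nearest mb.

ΔP = (V / 6.1)^(1/0.623) = (92/6.1)^1.605.
92/6.1 = 15.082; 15.082^1.605 ≈ 77.91 mb.
P_c = 1007 − 77.91 = 929.09 ≈ 929 mb.

929 mb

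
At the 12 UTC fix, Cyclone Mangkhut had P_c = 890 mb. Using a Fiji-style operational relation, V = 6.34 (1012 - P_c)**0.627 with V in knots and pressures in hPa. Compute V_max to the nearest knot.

ΔP = 1012 − 890 = 122 mb.
122^0.627 ≈ 20.330.
V ≈ 6.34 × 20.330 ≈ 128.9 kt.

129 kt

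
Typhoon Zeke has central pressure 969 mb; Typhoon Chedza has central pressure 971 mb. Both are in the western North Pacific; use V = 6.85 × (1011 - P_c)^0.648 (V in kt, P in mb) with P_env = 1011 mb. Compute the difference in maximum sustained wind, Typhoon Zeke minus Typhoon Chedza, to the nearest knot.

Typhoon Zeke: ΔP = 42; V ≈ 6.85 × 42^0.648 ≈ 77.19 kt.
Typhoon Chedza: ΔP = 40; V ≈ 6.85 × 40^0.648 ≈ 74.79 kt.
Difference ≈ 77.19 − 74.79 = 2.40 → 2 kt.

2 kt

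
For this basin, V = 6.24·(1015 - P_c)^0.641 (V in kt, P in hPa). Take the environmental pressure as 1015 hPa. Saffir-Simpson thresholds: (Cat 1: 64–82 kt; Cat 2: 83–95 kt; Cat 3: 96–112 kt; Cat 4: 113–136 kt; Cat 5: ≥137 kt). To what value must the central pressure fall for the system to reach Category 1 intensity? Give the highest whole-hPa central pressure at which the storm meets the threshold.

977 hPa

Category 1 begins at V = 64 kt.
Required ΔP = (64/6.24)^(1/0.641) = 10.256^1.560 ≈ 37.78 hPa.
P_c ≤ 1015 − 37.78 = 977.22, so the highest integer P_c is 977 hPa.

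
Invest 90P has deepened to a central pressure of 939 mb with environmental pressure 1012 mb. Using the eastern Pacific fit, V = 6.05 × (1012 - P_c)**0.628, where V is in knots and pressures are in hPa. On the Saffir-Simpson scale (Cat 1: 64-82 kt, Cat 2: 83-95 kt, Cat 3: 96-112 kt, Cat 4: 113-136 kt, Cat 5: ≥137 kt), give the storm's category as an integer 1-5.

2

ΔP = 1012 − 939 = 73 mb.
V ≈ 6.05 × 73^0.628 = 6.05 × 14.80 ≈ 90 kt.
90 kt falls in the Category 2 band.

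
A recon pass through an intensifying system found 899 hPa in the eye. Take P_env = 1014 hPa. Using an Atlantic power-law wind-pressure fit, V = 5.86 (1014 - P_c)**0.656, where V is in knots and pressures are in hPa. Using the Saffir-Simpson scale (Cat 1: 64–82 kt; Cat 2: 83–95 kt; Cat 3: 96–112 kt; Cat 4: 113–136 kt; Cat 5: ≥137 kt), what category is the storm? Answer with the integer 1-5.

4

ΔP = 1014 − 899 = 115 hPa.
V ≈ 5.86 × 115^0.656 = 5.86 × 22.48 ≈ 132 kt.
132 kt falls in the Category 4 band.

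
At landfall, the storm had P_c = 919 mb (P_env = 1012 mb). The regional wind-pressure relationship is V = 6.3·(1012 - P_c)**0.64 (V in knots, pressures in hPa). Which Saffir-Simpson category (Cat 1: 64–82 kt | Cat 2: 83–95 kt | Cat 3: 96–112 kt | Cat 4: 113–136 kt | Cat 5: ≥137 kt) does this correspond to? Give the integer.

ΔP = 1012 − 919 = 93 mb.
V ≈ 6.3 × 93^0.64 = 6.3 × 18.19 ≈ 115 kt.
115 kt falls in the Category 4 band.

4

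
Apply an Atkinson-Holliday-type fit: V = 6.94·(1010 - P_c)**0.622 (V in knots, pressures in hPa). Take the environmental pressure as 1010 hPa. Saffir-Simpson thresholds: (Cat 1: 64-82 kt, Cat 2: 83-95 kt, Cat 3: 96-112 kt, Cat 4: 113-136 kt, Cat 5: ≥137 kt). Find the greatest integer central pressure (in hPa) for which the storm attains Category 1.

974 hPa

Category 1 begins at V = 64 kt.
Required ΔP = (64/6.94)^(1/0.622) = 9.222^1.608 ≈ 35.58 hPa.
P_c ≤ 1010 − 35.58 = 974.42, so the highest integer P_c is 974 hPa.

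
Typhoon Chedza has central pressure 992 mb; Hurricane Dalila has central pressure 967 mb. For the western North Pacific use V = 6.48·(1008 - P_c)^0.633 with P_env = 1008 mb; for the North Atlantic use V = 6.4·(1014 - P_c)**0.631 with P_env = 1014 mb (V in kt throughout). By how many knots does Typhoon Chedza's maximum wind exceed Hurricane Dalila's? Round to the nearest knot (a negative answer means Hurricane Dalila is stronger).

-35 kt

Typhoon Chedza: ΔP = 16; V ≈ 6.48 × 16^0.633 ≈ 37.48 kt.
Hurricane Dalila: ΔP = 47; V ≈ 6.4 × 47^0.631 ≈ 72.66 kt.
Difference ≈ 37.48 − 72.66 = -35.18 → -35 kt.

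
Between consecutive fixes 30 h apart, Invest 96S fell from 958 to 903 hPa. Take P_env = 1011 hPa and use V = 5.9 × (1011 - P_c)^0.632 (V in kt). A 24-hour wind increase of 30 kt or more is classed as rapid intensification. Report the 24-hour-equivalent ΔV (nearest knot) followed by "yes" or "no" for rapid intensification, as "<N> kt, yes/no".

V₁: ΔP = 53, V ≈ 5.9 × 53^0.632 ≈ 72.54 kt.
V₂: ΔP = 108, V ≈ 5.9 × 108^0.632 ≈ 113.76 kt.
ΔV over 30 h = 41.22 kt → 24 h equivalent = 41.22 × 24/30 ≈ 32.98 kt.
33 kt ≥ 30 kt ⇒ rapid intensification.

33 kt, yes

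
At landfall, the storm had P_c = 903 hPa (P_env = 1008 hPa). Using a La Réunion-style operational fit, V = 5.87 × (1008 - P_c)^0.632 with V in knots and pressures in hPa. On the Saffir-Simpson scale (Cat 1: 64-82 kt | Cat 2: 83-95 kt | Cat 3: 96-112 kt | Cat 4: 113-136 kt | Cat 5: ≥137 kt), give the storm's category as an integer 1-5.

ΔP = 1008 − 903 = 105 hPa.
V ≈ 5.87 × 105^0.632 = 5.87 × 18.94 ≈ 111 kt.
111 kt falls in the Category 3 band.

3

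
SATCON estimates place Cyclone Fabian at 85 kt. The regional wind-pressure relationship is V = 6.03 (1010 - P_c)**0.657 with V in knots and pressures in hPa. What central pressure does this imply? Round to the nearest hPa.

ΔP = (V / 6.03)^(1/0.657) = (85/6.03)^1.522.
85/6.03 = 14.096; 14.096^1.522 ≈ 56.11 hPa.
P_c = 1010 − 56.11 = 953.89 ≈ 954 hPa.

954 hPa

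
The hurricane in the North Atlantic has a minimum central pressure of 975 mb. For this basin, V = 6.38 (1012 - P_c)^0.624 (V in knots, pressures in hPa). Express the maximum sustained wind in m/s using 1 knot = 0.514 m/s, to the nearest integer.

31 m/s

ΔP = 1012 − 975 = 37 mb.
V ≈ 6.38 × 37^0.624 = 6.38 × 9.518 ≈ 60.727 kt.
60.727 × 0.514 ≈ 31.21 m/s → 31 m/s.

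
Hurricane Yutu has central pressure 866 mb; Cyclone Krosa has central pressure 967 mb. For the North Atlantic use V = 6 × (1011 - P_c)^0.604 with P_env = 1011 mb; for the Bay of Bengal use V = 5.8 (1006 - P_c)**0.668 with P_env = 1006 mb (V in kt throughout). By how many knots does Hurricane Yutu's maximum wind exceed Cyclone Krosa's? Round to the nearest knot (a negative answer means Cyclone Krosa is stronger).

54 kt

Hurricane Yutu: ΔP = 145; V ≈ 6 × 145^0.604 ≈ 121.23 kt.
Cyclone Krosa: ΔP = 39; V ≈ 5.8 × 39^0.668 ≈ 67.03 kt.
Difference ≈ 121.23 − 67.03 = 54.20 → 54 kt.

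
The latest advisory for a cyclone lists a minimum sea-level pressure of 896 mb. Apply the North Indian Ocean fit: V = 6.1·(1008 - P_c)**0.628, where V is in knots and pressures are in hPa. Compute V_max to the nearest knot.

ΔP = 1008 − 896 = 112 mb.
112^0.628 ≈ 19.360.
V ≈ 6.1 × 19.360 ≈ 118.1 kt.

118 kt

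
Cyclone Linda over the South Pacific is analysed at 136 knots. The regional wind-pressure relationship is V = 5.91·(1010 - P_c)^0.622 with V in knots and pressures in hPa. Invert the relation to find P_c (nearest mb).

855 mb

ΔP = (V / 5.91)^(1/0.622) = (136/5.91)^1.608.
136/5.91 = 23.012; 23.012^1.608 ≈ 154.75 mb.
P_c = 1010 − 154.75 = 855.25 ≈ 855 mb.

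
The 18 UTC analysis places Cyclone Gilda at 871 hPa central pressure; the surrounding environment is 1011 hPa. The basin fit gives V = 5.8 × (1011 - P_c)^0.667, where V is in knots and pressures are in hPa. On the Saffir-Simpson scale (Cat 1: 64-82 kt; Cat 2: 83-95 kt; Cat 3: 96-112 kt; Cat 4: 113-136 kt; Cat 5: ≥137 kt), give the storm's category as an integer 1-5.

ΔP = 1011 − 871 = 140 hPa.
V ≈ 5.8 × 140^0.667 = 5.8 × 27.01 ≈ 157 kt.
157 kt falls in the Category 5 band.

5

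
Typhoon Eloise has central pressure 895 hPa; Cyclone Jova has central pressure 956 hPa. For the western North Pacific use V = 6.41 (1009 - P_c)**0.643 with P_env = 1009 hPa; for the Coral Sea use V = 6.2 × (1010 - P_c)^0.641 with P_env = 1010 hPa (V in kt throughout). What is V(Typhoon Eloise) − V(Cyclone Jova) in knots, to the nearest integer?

55 kt

Typhoon Eloise: ΔP = 114; V ≈ 6.41 × 114^0.643 ≈ 134.72 kt.
Cyclone Jova: ΔP = 54; V ≈ 6.2 × 54^0.641 ≈ 79.96 kt.
Difference ≈ 134.72 − 79.96 = 54.76 → 55 kt.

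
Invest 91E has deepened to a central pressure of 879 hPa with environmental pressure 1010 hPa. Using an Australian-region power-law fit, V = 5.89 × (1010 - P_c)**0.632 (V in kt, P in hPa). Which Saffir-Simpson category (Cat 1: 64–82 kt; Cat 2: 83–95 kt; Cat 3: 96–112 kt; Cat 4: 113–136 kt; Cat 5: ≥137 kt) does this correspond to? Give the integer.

4

ΔP = 1010 − 879 = 131 hPa.
V ≈ 5.89 × 131^0.632 = 5.89 × 21.78 ≈ 128 kt.
128 kt falls in the Category 4 band.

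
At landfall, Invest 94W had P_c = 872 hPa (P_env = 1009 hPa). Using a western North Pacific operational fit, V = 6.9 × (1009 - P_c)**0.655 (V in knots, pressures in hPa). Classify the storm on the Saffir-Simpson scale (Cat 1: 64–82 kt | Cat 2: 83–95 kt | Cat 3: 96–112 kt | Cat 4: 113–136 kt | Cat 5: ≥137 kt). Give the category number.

5

ΔP = 1009 − 872 = 137 hPa.
V ≈ 6.9 × 137^0.655 = 6.9 × 25.09 ≈ 173 kt.
173 kt falls in the Category 5 band.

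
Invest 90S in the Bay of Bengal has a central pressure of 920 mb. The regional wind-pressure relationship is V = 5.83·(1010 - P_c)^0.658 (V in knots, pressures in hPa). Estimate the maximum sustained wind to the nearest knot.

113 kt

ΔP = 1010 − 920 = 90 mb.
90^0.658 ≈ 19.315.
V ≈ 5.83 × 19.315 ≈ 112.6 kt.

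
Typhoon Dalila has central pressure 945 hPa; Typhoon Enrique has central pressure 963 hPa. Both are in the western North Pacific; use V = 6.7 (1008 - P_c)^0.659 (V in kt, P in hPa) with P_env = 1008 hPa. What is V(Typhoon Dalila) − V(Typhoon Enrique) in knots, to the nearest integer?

20 kt

Typhoon Dalila: ΔP = 63; V ≈ 6.7 × 63^0.659 ≈ 102.76 kt.
Typhoon Enrique: ΔP = 45; V ≈ 6.7 × 45^0.659 ≈ 82.33 kt.
Difference ≈ 102.76 − 82.33 = 20.43 → 20 kt.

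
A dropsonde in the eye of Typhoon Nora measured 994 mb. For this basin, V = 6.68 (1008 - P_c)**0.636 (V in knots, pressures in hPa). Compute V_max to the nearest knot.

36 kt

ΔP = 1008 − 994 = 14 mb.
14^0.636 ≈ 5.357.
V ≈ 6.68 × 5.357 ≈ 35.8 kt.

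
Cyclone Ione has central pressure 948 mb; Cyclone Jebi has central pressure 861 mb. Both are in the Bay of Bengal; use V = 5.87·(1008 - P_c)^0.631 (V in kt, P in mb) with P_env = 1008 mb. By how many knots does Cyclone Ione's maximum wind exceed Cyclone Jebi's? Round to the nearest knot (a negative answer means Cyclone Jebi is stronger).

Cyclone Ione: ΔP = 60; V ≈ 5.87 × 60^0.631 ≈ 77.74 kt.
Cyclone Jebi: ΔP = 147; V ≈ 5.87 × 147^0.631 ≈ 136.84 kt.
Difference ≈ 77.74 − 136.84 = -59.10 → -59 kt.

-59 kt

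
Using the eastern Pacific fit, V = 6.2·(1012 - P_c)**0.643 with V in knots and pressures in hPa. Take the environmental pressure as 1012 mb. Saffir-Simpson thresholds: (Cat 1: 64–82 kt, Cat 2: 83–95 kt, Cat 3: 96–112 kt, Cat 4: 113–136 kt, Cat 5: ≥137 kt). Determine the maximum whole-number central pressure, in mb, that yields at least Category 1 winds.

974 mb

Category 1 begins at V = 64 kt.
Required ΔP = (64/6.2)^(1/0.643) = 10.323^1.555 ≈ 37.73 mb.
P_c ≤ 1012 − 37.73 = 974.27, so the highest integer P_c is 974 mb.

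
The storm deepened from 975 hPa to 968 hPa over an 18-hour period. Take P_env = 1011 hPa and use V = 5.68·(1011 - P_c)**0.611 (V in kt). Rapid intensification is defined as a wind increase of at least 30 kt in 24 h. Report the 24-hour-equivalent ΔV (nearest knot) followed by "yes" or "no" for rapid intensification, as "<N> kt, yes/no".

V₁: ΔP = 36, V ≈ 5.68 × 36^0.611 ≈ 50.73 kt.
V₂: ΔP = 43, V ≈ 5.68 × 43^0.611 ≈ 56.55 kt.
ΔV over 18 h = 5.82 kt → 24 h equivalent = 5.82 × 24/18 ≈ 7.76 kt.
8 kt < 30 kt ⇒ not rapid intensification.

8 kt, no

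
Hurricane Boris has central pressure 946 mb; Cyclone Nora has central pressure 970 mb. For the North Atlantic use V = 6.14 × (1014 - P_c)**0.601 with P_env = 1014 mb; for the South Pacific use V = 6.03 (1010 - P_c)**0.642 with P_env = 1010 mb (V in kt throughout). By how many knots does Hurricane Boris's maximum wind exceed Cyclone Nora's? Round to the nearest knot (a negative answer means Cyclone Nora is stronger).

Hurricane Boris: ΔP = 68; V ≈ 6.14 × 68^0.601 ≈ 77.54 kt.
Cyclone Nora: ΔP = 40; V ≈ 6.03 × 40^0.642 ≈ 64.39 kt.
Difference ≈ 77.54 − 64.39 = 13.15 → 13 kt.

13 kt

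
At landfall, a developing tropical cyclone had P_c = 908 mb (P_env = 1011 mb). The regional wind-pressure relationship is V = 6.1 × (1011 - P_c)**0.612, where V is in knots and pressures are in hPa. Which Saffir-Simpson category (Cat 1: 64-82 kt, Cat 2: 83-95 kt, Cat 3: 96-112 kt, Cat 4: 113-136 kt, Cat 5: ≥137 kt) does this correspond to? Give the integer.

ΔP = 1011 − 908 = 103 mb.
V ≈ 6.1 × 103^0.612 = 6.1 × 17.06 ≈ 104 kt.
104 kt falls in the Category 3 band.

3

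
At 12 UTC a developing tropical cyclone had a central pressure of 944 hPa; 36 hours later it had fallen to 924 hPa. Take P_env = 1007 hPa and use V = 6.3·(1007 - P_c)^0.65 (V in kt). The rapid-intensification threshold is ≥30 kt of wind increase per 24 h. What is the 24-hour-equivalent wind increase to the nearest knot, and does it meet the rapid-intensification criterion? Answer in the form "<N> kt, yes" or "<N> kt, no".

V₁: ΔP = 63, V ≈ 6.3 × 63^0.65 ≈ 93.09 kt.
V₂: ΔP = 83, V ≈ 6.3 × 83^0.65 ≈ 111.36 kt.
ΔV over 36 h = 18.27 kt → 24 h equivalent = 18.27 × 24/36 ≈ 12.18 kt.
12 kt < 30 kt ⇒ not rapid intensification.

12 kt, no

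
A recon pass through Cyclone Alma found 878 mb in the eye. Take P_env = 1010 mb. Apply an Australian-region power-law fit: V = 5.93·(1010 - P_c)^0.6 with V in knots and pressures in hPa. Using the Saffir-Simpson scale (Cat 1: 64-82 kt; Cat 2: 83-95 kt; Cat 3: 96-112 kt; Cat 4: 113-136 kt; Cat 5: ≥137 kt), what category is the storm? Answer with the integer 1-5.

3

ΔP = 1010 − 878 = 132 mb.
V ≈ 5.93 × 132^0.6 = 5.93 × 18.72 ≈ 111 kt.
111 kt falls in the Category 3 band.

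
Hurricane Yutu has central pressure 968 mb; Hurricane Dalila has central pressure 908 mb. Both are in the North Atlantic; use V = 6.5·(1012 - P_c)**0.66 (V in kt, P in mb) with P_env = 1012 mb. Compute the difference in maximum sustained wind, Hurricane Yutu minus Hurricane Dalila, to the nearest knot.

-60 kt

Hurricane Yutu: ΔP = 44; V ≈ 6.5 × 44^0.66 ≈ 78.99 kt.
Hurricane Dalila: ΔP = 104; V ≈ 6.5 × 104^0.66 ≈ 139.37 kt.
Difference ≈ 78.99 − 139.37 = -60.38 → -60 kt.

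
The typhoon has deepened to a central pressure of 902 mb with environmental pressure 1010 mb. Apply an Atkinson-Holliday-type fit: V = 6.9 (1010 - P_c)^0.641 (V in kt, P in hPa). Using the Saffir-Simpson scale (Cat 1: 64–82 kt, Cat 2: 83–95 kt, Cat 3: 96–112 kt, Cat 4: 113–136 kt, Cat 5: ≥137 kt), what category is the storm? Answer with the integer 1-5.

5

ΔP = 1010 − 902 = 108 mb.
V ≈ 6.9 × 108^0.641 = 6.9 × 20.11 ≈ 139 kt.
139 kt falls in the Category 5 band.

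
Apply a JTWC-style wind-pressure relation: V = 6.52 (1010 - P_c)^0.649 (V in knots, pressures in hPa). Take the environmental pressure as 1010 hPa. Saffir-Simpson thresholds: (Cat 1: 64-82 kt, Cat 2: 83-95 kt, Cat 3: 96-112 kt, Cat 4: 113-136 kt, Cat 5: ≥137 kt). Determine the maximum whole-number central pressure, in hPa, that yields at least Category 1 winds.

Category 1 begins at V = 64 kt.
Required ΔP = (64/6.52)^(1/0.649) = 9.816^1.541 ≈ 33.76 hPa.
P_c ≤ 1010 − 33.76 = 976.24, so the highest integer P_c is 976 hPa.

976 hPa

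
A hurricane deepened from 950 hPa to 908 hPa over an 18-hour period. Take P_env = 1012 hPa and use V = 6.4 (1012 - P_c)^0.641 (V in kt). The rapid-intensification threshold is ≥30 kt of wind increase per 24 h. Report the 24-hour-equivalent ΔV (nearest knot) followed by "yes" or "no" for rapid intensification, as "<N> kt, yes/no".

47 kt, yes

V₁: ΔP = 62, V ≈ 6.4 × 62^0.641 ≈ 90.18 kt.
V₂: ΔP = 104, V ≈ 6.4 × 104^0.641 ≈ 125.63 kt.
ΔV over 18 h = 35.45 kt → 24 h equivalent = 35.45 × 24/18 ≈ 47.27 kt.
47 kt ≥ 30 kt ⇒ rapid intensification.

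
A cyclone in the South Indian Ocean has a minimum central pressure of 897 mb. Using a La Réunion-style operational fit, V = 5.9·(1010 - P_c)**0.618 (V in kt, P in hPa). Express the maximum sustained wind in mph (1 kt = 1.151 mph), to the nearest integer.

126 mph

ΔP = 1010 − 897 = 113 mb.
V ≈ 5.9 × 113^0.618 = 5.9 × 18.570 ≈ 109.561 kt.
109.561 × 1.151 ≈ 126.10 mph → 126 mph.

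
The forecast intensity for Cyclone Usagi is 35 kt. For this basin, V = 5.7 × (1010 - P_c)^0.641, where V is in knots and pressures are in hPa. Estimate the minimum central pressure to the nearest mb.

993 mb

ΔP = (V / 5.7)^(1/0.641) = (35/5.7)^1.560.
35/5.7 = 6.140; 6.140^1.560 ≈ 16.97 mb.
P_c = 1010 − 16.97 = 993.03 ≈ 993 mb.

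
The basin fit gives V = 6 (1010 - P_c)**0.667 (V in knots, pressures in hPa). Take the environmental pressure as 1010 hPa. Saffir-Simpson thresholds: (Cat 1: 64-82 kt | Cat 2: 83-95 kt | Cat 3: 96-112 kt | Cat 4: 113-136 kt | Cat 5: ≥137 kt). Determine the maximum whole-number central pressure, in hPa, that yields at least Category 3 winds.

Category 3 begins at V = 96 kt.
Required ΔP = (96/6)^(1/0.667) = 16.000^1.499 ≈ 63.87 hPa.
P_c ≤ 1010 − 63.87 = 946.13, so the highest integer P_c is 946 hPa.

946 hPa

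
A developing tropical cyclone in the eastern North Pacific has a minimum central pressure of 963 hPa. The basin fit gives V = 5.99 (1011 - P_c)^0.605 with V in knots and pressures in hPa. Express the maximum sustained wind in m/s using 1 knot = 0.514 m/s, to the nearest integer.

32 m/s

ΔP = 1011 − 963 = 48 hPa.
V ≈ 5.99 × 48^0.605 = 5.99 × 10.403 ≈ 62.313 kt.
62.313 × 0.514 ≈ 32.03 m/s → 32 m/s.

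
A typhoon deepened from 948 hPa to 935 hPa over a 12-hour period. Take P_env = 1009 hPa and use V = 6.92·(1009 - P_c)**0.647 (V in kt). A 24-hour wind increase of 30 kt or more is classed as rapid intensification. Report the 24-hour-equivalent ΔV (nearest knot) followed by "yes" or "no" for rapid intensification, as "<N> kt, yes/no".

V₁: ΔP = 61, V ≈ 6.92 × 61^0.647 ≈ 98.90 kt.
V₂: ΔP = 74, V ≈ 6.92 × 74^0.647 ≈ 112.07 kt.
ΔV over 12 h = 13.17 kt → 24 h equivalent = 13.17 × 24/12 ≈ 26.34 kt.
26 kt < 30 kt ⇒ not rapid intensification.

26 kt, no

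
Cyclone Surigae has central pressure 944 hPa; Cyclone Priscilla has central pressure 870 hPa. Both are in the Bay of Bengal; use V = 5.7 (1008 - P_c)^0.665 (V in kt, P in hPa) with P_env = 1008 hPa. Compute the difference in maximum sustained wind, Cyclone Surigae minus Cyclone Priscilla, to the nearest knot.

Cyclone Surigae: ΔP = 64; V ≈ 5.7 × 64^0.665 ≈ 90.57 kt.
Cyclone Priscilla: ΔP = 138; V ≈ 5.7 × 138^0.665 ≈ 150.97 kt.
Difference ≈ 90.57 − 150.97 = -60.40 → -60 kt.

-60 kt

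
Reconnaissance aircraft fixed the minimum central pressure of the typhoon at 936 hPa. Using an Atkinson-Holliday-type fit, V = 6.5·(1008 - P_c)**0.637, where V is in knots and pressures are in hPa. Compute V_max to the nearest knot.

99 kt

ΔP = 1008 − 936 = 72 hPa.
72^0.637 ≈ 15.245.
V ≈ 6.5 × 15.245 ≈ 99.1 kt.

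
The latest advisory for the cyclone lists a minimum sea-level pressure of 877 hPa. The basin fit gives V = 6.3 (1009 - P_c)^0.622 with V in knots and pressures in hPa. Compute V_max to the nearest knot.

131 kt

ΔP = 1009 − 877 = 132 hPa.
132^0.622 ≈ 20.845.
V ≈ 6.3 × 20.845 ≈ 131.3 kt.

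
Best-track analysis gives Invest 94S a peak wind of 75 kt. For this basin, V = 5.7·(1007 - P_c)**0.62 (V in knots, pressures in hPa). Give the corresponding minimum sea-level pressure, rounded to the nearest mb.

943 mb

ΔP = (V / 5.7)^(1/0.62) = (75/5.7)^1.613.
75/5.7 = 13.158; 13.158^1.613 ≈ 63.85 mb.
P_c = 1007 − 63.85 = 943.15 ≈ 943 mb.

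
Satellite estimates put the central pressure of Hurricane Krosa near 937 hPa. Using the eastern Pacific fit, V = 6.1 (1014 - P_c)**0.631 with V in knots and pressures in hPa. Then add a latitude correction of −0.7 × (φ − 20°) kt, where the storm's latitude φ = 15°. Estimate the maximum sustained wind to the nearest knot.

98 kt

ΔP = 1014 − 937 = 77 hPa.
77^0.631 ≈ 15.502.
V ≈ 6.1 × 15.502 ≈ 94.6 kt.
Latitude correction: −0.7 × (15 − 20) = 3.5 kt.
Corrected V ≈ 98.1 kt → 98 kt.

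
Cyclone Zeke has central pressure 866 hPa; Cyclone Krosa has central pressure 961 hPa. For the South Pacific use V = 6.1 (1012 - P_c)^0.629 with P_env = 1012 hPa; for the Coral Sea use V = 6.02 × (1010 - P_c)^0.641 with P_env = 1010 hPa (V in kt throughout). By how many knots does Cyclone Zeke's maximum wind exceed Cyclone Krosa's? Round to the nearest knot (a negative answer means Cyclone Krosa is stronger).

67 kt

Cyclone Zeke: ΔP = 146; V ≈ 6.1 × 146^0.629 ≈ 140.19 kt.
Cyclone Krosa: ΔP = 49; V ≈ 6.02 × 49^0.641 ≈ 72.95 kt.
Difference ≈ 140.19 − 72.95 = 67.24 → 67 kt.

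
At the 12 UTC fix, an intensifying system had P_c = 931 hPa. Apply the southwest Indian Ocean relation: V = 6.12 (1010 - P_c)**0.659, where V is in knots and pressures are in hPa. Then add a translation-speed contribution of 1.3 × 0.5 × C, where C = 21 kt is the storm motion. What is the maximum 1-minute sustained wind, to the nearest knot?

123 kt

ΔP = 1010 − 931 = 79 hPa.
79^0.659 ≈ 17.805.
V ≈ 6.12 × 17.805 ≈ 109.0 kt.
Translation term: 1.3 × 0.5 × 21 = 13.65 kt.
Corrected V ≈ 122.65 kt → 123 kt.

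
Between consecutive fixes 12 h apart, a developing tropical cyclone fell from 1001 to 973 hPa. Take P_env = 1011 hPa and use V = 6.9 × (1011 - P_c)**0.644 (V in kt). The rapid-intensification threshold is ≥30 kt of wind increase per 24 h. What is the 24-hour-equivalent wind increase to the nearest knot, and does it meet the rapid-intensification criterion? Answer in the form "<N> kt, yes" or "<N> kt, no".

83 kt, yes

V₁: ΔP = 10, V ≈ 6.9 × 10^0.644 ≈ 30.40 kt.
V₂: ΔP = 38, V ≈ 6.9 × 38^0.644 ≈ 71.82 kt.
ΔV over 12 h = 41.42 kt → 24 h equivalent = 41.42 × 24/12 ≈ 82.84 kt.
83 kt ≥ 30 kt ⇒ rapid intensification.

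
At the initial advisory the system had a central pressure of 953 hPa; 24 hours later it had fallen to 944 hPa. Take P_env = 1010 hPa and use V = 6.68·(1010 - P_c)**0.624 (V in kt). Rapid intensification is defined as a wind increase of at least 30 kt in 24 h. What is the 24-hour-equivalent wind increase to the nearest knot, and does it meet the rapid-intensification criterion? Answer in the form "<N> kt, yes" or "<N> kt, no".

V₁: ΔP = 57, V ≈ 6.68 × 57^0.624 ≈ 83.26 kt.
V₂: ΔP = 66, V ≈ 6.68 × 66^0.624 ≈ 91.24 kt.
ΔV over 24 h = 7.98 kt → 24 h equivalent = 7.98 × 24/24 ≈ 7.98 kt.
8 kt < 30 kt ⇒ not rapid intensification.

8 kt, no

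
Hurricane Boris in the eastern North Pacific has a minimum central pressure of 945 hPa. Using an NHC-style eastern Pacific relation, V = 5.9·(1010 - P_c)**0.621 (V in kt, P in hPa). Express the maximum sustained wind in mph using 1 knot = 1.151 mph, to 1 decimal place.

90.7 mph

ΔP = 1010 − 945 = 65 hPa.
V ≈ 5.9 × 65^0.621 = 5.9 × 13.360 ≈ 78.826 kt.
78.826 × 1.151 ≈ 90.73 mph → 90.7 mph.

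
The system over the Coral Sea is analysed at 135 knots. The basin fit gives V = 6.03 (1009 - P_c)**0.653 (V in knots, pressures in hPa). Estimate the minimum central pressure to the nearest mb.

892 mb

ΔP = (V / 6.03)^(1/0.653) = (135/6.03)^1.531.
135/6.03 = 22.388; 22.388^1.531 ≈ 116.79 mb.
P_c = 1009 − 116.79 = 892.21 ≈ 892 mb.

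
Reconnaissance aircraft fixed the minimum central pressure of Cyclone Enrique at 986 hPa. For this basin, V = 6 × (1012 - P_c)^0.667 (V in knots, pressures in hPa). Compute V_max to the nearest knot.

ΔP = 1012 − 986 = 26 hPa.
26^0.667 ≈ 8.786.
V ≈ 6 × 8.786 ≈ 52.7 kt.

53 kt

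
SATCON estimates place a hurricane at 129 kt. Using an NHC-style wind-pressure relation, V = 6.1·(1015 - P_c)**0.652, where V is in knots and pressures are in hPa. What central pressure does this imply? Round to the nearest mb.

ΔP = (V / 6.1)^(1/0.652) = (129/6.1)^1.534.
129/6.1 = 21.148; 21.148^1.534 ≈ 107.80 mb.
P_c = 1015 − 107.80 = 907.20 ≈ 907 mb.

907 mb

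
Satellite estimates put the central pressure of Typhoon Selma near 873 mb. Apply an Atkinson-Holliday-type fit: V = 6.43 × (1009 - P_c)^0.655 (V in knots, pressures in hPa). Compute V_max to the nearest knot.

ΔP = 1009 − 873 = 136 mb.
136^0.655 ≈ 24.973.
V ≈ 6.43 × 24.973 ≈ 160.6 kt.

161 kt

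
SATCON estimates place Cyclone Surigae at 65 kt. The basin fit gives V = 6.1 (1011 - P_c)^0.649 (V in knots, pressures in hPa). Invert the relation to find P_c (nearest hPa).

973 hPa

ΔP = (V / 6.1)^(1/0.649) = (65/6.1)^1.541.
65/6.1 = 10.656; 10.656^1.541 ≈ 38.31 hPa.
P_c = 1011 − 38.31 = 972.69 ≈ 973 hPa.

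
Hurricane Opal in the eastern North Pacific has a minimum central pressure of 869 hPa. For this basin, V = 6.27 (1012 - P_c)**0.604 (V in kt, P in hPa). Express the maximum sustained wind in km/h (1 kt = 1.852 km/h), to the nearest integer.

233 km/h

ΔP = 1012 − 869 = 143 hPa.
V ≈ 6.27 × 143^0.604 = 6.27 × 20.037 ≈ 125.629 kt.
125.629 × 1.852 ≈ 232.67 km/h → 233 km/h.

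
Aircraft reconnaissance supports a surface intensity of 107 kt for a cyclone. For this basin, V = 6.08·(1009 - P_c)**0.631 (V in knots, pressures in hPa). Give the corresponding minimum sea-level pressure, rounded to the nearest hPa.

ΔP = (V / 6.08)^(1/0.631) = (107/6.08)^1.585.
107/6.08 = 17.599; 17.599^1.585 ≈ 94.15 hPa.
P_c = 1009 − 94.15 = 914.85 ≈ 915 hPa.

915 hPa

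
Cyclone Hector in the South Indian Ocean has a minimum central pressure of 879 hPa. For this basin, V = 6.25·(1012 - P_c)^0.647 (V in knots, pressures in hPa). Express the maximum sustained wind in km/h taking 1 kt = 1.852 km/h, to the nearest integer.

274 km/h

ΔP = 1012 − 879 = 133 hPa.
V ≈ 6.25 × 133^0.647 = 6.25 × 23.666 ≈ 147.915 kt.
147.915 × 1.852 ≈ 273.94 km/h → 274 km/h.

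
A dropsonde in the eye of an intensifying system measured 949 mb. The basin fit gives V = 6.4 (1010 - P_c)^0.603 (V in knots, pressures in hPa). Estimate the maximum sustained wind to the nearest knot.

76 kt

ΔP = 1010 − 949 = 61 mb.
61^0.603 ≈ 11.928.
V ≈ 6.4 × 11.928 ≈ 76.3 kt.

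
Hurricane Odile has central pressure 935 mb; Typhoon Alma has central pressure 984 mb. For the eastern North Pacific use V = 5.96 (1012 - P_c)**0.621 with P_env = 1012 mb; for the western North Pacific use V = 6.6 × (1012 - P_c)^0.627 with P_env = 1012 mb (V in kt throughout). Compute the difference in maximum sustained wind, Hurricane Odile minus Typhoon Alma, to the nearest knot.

35 kt

Hurricane Odile: ΔP = 77; V ≈ 5.96 × 77^0.621 ≈ 88.46 kt.
Typhoon Alma: ΔP = 28; V ≈ 6.6 × 28^0.627 ≈ 53.32 kt.
Difference ≈ 88.46 − 53.32 = 35.14 → 35 kt.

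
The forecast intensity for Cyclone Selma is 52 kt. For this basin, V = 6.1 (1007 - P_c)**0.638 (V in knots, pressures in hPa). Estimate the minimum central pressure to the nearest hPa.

ΔP = (V / 6.1)^(1/0.638) = (52/6.1)^1.567.
52/6.1 = 8.525; 8.525^1.567 ≈ 28.76 hPa.
P_c = 1007 − 28.76 = 978.24 ≈ 978 hPa.

978 hPa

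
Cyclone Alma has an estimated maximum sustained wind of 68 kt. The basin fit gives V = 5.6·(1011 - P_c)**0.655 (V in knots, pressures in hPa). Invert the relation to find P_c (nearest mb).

ΔP = (V / 5.6)^(1/0.655) = (68/5.6)^1.527.
68/5.6 = 12.143; 12.143^1.527 ≈ 45.23 mb.
P_c = 1011 − 45.23 = 965.77 ≈ 966 mb.

966 mb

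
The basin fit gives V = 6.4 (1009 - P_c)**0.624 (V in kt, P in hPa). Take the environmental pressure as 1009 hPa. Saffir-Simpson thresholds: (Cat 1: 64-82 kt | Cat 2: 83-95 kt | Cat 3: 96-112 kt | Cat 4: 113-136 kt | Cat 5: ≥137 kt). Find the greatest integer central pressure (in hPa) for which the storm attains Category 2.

948 hPa

Category 2 begins at V = 83 kt.
Required ΔP = (83/6.4)^(1/0.624) = 12.969^1.603 ≈ 60.74 hPa.
P_c ≤ 1009 − 60.74 = 948.26, so the highest integer P_c is 948 hPa.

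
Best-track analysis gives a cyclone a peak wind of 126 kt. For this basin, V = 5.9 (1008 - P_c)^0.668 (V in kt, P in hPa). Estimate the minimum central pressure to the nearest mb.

ΔP = (V / 5.9)^(1/0.668) = (126/5.9)^1.497.
126/5.9 = 21.356; 21.356^1.497 ≈ 97.79 mb.
P_c = 1008 − 97.79 = 910.21 ≈ 910 mb.

910 mb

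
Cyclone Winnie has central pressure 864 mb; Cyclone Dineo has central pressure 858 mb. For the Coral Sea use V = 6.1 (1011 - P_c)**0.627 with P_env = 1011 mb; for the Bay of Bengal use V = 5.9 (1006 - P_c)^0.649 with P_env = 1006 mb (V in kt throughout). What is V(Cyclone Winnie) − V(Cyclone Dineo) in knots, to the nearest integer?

Cyclone Winnie: ΔP = 147; V ≈ 6.1 × 147^0.627 ≈ 139.39 kt.
Cyclone Dineo: ΔP = 148; V ≈ 5.9 × 148^0.649 ≈ 151.13 kt.
Difference ≈ 139.39 − 151.13 = -11.74 → -12 kt.

-12 kt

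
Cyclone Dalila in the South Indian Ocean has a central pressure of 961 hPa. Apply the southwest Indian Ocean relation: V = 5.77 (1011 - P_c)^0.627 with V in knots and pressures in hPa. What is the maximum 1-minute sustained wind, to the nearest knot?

ΔP = 1011 − 961 = 50 hPa.
50^0.627 ≈ 11.621.
V ≈ 5.77 × 11.621 ≈ 67.1 kt.

67 kt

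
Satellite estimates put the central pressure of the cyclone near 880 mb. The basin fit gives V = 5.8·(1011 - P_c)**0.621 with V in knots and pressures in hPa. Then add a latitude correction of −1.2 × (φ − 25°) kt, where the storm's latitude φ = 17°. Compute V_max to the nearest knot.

ΔP = 1011 − 880 = 131 mb.
131^0.621 ≈ 20.646.
V ≈ 5.8 × 20.646 ≈ 119.7 kt.
Latitude correction: −1.2 × (17 − 25) = 9.6 kt.
Corrected V ≈ 129.3 kt → 129 kt.

129 kt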